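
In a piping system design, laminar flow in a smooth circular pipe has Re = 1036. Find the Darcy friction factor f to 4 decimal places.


f = 64 / Re
f = 64 / 1036
f = 0.0618


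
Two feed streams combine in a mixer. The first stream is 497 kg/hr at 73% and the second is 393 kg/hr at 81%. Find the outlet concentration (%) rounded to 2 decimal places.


Mass balance on solute: F1*x1 + F2*x2 = F3*x3
F3 = F1 + F2 = 497 + 393 = 890 kg/hr
x3 = (F1*x1 + F2*x2)/F3
x3 = (497*0.73 + 393*0.81) / 890
x3 = 76.53%


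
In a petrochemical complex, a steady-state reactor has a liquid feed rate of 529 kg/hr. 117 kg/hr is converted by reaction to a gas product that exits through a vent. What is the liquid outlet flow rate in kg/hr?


Steady-state mass balance on the main outlet: F_out = F_in - F_removed
F_out = 529 - 117
F_out = 412 kg/hr


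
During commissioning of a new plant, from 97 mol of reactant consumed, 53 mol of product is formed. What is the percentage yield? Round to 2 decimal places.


Yield = (moles product / moles consumed) * 100%
Yield = (53 / 97) * 100
Yield = 0.5464 * 100
Yield = 54.64%


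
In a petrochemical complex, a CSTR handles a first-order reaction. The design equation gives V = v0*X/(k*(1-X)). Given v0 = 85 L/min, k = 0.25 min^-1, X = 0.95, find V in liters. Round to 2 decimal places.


V = v0 * X / (k * (1 - X))
V = 85 * 0.95 / (0.25 * (1 - 0.95))
V = 80.75 / (0.25 * 0.05)
V = 80.75 / 0.0125
V = 6460.00 L


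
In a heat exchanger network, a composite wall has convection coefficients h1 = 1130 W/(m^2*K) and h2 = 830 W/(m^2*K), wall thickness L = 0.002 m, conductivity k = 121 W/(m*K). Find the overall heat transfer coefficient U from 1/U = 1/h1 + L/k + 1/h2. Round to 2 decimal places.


1/U = 1/h1 + L/k + 1/h2
1/U = 1/1130 + 0.002/121 + 1/830
1/U = 0.0008849558 + 1.65289e-05 + 0.0012048193
1/U = 0.002106304
U = 474.77 W/(m^2*K)


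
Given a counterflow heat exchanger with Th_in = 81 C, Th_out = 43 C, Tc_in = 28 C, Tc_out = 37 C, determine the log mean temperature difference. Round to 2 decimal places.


dT1 = Th_in - Tc_out = 81 - 37 = 44
dT2 = Th_out - Tc_in = 43 - 28 = 15
LMTD = (dT1 - dT2) / ln(dT1/dT2)
LMTD = (44 - 15) / ln(44/15)
LMTD = 26.95 K


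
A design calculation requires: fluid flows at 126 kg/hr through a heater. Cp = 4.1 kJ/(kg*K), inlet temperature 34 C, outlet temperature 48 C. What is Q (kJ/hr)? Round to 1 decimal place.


Q = m_dot * Cp * (T2 - T1)
Q = 126 * 4.1 * (48 - 34)
Q = 126 * 4.1 * 14
Q = 7232.4 kJ/hr


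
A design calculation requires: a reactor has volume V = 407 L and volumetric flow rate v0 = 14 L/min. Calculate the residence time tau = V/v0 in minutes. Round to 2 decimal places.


tau = V / v0
tau = 407 / 14
tau = 29.07 min


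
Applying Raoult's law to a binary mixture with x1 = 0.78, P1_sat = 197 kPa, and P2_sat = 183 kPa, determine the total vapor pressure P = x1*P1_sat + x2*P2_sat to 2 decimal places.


P = x1*P1_sat + x2*P2_sat
x2 = 1 - x1 = 1 - 0.78 = 0.22
P = 0.78*197 + 0.22*183
P = 153.66 + 40.26
P = 193.92 kPa


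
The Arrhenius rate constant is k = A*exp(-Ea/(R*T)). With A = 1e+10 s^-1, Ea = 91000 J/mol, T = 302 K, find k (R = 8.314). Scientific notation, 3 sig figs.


k = A * exp(-Ea/(R*T))
k = 1e+10 * exp(-91000 / (8.314 * 302))
k = 1e+10 * exp(-36.243024)
k = 1.82e-06


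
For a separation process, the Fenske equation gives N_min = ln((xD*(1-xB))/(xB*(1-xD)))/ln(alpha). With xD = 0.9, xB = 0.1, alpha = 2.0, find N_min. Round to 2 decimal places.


N_min = ln((xD*(1-xB))/(xB*(1-xD))) / ln(alpha)
Numerator inside ln: 0.81 / 0.01 = 81.0
ln(81.0) = 4.394449
ln(alpha) = ln(2.0) = 0.693147
N_min = 4.394449 / 0.693147 = 6.34


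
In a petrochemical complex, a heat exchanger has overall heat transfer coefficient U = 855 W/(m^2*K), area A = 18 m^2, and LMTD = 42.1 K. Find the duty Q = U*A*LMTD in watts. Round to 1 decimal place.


Q = U * A * LMTD
Q = 855 * 18 * 42.1
Q = 647919.0 W


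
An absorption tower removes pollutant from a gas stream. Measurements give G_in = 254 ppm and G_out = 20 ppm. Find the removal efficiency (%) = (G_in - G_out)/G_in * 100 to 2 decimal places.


Efficiency = (G_in - G_out) / G_in * 100%
Efficiency = (254 - 20) / 254 * 100
Efficiency = 234 / 254 * 100
Efficiency = 92.13%


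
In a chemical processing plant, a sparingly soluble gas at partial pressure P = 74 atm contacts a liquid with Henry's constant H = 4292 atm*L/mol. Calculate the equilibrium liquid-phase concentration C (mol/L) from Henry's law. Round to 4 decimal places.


C = P / H
C = 74 / 4292
C = 0.0172 mol/L


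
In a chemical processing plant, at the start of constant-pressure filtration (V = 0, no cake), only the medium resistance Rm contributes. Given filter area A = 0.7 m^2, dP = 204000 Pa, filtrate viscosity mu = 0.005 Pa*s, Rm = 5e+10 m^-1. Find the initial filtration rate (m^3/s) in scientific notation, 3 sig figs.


rate = A * dP / (mu * Rm)
rate = 0.7 * 204000 / (0.005 * 5e+10)
rate = 142800.0 / 2.500e+08
rate = 5.71e-04 m^3/s


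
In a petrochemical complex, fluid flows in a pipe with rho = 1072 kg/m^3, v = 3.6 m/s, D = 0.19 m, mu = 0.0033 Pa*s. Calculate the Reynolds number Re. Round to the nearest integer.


Re = rho * v * D / mu
Re = 1072 * 3.6 * 0.19 / 0.0033
Re = 733.248 / 0.0033
Re = 222196


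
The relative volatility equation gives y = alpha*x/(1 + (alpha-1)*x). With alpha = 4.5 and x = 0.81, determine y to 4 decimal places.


y = alpha*x / (1 + (alpha-1)*x)
y = 4.5*0.81 / (1 + (4.5-1)*0.81)
y = 3.645 / (1 + 2.835)
y = 3.645 / 3.835
y = 0.9505


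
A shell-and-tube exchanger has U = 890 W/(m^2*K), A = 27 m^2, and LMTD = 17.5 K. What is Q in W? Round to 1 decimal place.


Q = U * A * LMTD
Q = 890 * 27 * 17.5
Q = 420525.0 W


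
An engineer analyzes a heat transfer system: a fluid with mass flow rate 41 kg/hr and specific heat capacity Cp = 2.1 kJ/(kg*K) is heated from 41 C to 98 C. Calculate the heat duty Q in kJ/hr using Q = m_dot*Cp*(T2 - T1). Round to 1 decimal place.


Q = m_dot * Cp * (T2 - T1)
Q = 41 * 2.1 * (98 - 41)
Q = 41 * 2.1 * 57
Q = 4907.7 kJ/hr


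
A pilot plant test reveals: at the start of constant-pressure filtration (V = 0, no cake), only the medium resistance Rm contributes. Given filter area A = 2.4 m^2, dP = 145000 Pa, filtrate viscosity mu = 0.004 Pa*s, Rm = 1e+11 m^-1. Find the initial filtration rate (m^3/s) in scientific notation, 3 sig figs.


rate = A * dP / (mu * Rm)
rate = 2.4 * 145000 / (0.004 * 1e+11)
rate = 348000.0 / 4.000e+08
rate = 8.70e-04 m^3/s


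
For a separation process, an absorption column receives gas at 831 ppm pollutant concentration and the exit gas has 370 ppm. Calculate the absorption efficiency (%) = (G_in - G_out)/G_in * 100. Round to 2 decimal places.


Efficiency = (G_in - G_out) / G_in * 100%
Efficiency = (831 - 370) / 831 * 100
Efficiency = 461 / 831 * 100
Efficiency = 55.48%


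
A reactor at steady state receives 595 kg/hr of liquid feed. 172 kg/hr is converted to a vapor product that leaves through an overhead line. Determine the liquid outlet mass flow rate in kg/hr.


Steady-state mass balance on the main outlet: F_out = F_in - F_removed
F_out = 595 - 172
F_out = 423 kg/hr


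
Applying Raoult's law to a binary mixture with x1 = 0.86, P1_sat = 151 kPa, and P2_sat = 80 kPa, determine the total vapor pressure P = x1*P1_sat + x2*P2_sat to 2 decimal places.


P = x1*P1_sat + x2*P2_sat
x2 = 1 - x1 = 1 - 0.86 = 0.14
P = 0.86*151 + 0.14*80
P = 129.86 + 11.2
P = 141.06 kPa


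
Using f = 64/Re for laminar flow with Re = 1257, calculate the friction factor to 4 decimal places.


f = 64 / Re
f = 64 / 1257
f = 0.0509


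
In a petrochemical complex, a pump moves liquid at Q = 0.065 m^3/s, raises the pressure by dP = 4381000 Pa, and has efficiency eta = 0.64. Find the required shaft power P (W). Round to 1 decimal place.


P = Q * dP / eta
P = 0.065 * 4381000 / 0.64
P = 284765.0 / 0.64
P = 444945.3 W


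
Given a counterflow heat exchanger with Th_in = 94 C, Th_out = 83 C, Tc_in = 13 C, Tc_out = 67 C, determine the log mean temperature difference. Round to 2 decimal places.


dT1 = Th_in - Tc_out = 94 - 67 = 27
dT2 = Th_out - Tc_in = 83 - 13 = 70
LMTD = (dT1 - dT2) / ln(dT1/dT2)
LMTD = (27 - 70) / ln(27/70)
LMTD = 45.14 K


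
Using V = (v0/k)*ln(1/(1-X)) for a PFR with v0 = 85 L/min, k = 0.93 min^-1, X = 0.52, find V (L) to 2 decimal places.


V = (v0/k) * ln(1/(1-X))
V = (85/0.93) * ln(1/(1-0.52))
V = 91.397849 * ln(2.083333)
V = 91.397849 * 0.733969
V = 67.08 L


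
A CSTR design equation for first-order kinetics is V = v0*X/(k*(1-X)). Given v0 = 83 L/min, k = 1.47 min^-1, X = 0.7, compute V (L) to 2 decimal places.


V = v0 * X / (k * (1 - X))
V = 83 * 0.7 / (1.47 * (1 - 0.7))
V = 58.1 / (1.47 * 0.3)
V = 58.1 / 0.441
V = 131.75 L


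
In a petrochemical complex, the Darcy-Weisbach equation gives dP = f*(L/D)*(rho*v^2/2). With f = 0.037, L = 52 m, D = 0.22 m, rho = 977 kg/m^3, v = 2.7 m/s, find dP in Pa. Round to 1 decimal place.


dP = f * (L/D) * (rho*v^2/2)
dP = 0.037 * (52/0.22) * (977*2.7^2/2)
L/D = 236.36363636
rho*v^2/2 = 977*7.29/2 = 3561.165
dP = 0.037 * 236.36363636 * 3561.165
dP = 31144.0 Pa


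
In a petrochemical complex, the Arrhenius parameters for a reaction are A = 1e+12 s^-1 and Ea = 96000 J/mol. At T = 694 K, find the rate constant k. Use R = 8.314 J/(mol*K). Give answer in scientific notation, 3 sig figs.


k = A * exp(-Ea/(R*T))
k = 1e+12 * exp(-96000 / (8.314 * 694))
k = 1e+12 * exp(-16.638024)
k = 5.95e+04


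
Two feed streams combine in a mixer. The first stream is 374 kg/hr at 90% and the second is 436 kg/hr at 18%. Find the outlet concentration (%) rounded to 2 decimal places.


Mass balance on solute: F1*x1 + F2*x2 = F3*x3
F3 = F1 + F2 = 374 + 436 = 810 kg/hr
x3 = (F1*x1 + F2*x2)/F3
x3 = (374*0.9 + 436*0.18) / 810
x3 = 51.24%


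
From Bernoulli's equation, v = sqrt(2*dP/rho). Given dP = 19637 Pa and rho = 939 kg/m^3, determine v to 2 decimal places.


v = sqrt(2*dP/rho)
v = sqrt(2*19637/939)
v = sqrt(41.825346)
v = 6.47 m/s


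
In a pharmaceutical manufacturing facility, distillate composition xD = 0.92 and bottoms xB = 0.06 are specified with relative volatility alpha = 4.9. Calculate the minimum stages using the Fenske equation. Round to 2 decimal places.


N_min = ln((xD*(1-xB))/(xB*(1-xD))) / ln(alpha)
Numerator inside ln: 0.8648 / 0.0048 = 180.166667
ln(180.166667) = 5.193882
ln(alpha) = ln(4.9) = 1.589235
N_min = 5.193882 / 1.589235 = 3.27


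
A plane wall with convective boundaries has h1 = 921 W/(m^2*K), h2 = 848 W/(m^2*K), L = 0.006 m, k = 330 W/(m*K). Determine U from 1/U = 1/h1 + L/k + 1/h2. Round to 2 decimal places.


1/U = 1/h1 + L/k + 1/h2
1/U = 1/921 + 0.006/330 + 1/848
1/U = 0.0010857763 + 1.81818e-05 + 0.0011792453
1/U = 0.0022832034
U = 437.98 W/(m^2*K)


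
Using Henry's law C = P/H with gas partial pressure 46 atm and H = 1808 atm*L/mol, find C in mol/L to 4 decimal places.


C = P / H
C = 46 / 1808
C = 0.0254 mol/L


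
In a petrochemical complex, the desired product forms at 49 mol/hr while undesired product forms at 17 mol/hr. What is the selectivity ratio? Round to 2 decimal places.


S = desired product rate / undesired product rate
S = 49 / 17
S = 2.88


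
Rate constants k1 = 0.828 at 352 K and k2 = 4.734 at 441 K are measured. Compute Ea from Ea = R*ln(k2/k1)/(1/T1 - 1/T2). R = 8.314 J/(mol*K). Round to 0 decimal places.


Ea = R * ln(k2/k1) / (1/T1 - 1/T2)
ln(k2/k1) = ln(4.734/0.828) = 1.7435126
1/T1 - 1/T2 = 1/352 - 1/441 = 0.000573335395
Ea = 8.314 * 1.7435126 / 0.000573335395
Ea = 25283 J/mol


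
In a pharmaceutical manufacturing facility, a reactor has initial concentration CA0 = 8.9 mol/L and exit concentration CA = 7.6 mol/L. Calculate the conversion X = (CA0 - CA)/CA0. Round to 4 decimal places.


X = (CA0 - CA) / CA0
X = (8.9 - 7.6) / 8.9
X = 1.3 / 8.9
X = 0.1461


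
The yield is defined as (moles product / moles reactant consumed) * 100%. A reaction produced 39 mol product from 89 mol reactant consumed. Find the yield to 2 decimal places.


Yield = (moles product / moles consumed) * 100%
Yield = (39 / 89) * 100
Yield = 0.4382 * 100
Yield = 43.82%


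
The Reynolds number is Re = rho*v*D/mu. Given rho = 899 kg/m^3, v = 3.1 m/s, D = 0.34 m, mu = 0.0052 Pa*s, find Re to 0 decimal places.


Re = rho * v * D / mu
Re = 899 * 3.1 * 0.34 / 0.0052
Re = 947.546 / 0.0052
Re = 182220


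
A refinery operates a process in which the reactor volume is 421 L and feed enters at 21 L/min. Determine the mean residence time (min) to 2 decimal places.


tau = V / v0
tau = 421 / 21
tau = 20.05 min


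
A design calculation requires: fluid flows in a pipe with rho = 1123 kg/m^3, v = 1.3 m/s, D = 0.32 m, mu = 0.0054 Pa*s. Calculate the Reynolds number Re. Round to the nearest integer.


Re = rho * v * D / mu
Re = 1123 * 1.3 * 0.32 / 0.0054
Re = 467.168 / 0.0054
Re = 86513


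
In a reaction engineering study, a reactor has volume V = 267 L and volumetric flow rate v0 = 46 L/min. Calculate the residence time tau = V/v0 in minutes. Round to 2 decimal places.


tau = V / v0
tau = 267 / 46
tau = 5.80 min


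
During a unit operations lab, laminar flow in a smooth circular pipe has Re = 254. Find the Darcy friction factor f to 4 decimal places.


f = 64 / Re
f = 64 / 254
f = 0.2520


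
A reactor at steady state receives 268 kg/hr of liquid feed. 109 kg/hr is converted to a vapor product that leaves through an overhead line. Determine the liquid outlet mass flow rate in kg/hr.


Steady-state mass balance on the main outlet: F_out = F_in - F_removed
F_out = 268 - 109
F_out = 159 kg/hr


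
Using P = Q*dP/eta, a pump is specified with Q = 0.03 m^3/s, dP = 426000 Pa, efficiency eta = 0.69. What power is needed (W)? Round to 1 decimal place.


P = Q * dP / eta
P = 0.03 * 426000 / 0.69
P = 12780.0 / 0.69
P = 18521.7 W


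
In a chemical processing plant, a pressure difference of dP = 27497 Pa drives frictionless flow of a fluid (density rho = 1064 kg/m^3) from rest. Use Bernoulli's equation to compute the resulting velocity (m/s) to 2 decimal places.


v = sqrt(2*dP/rho)
v = sqrt(2*27497/1064)
v = sqrt(51.68609)
v = 7.19 m/s


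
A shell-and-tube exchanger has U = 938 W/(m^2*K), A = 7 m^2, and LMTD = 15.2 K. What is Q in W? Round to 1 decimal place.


Q = U * A * LMTD
Q = 938 * 7 * 15.2
Q = 99803.2 W


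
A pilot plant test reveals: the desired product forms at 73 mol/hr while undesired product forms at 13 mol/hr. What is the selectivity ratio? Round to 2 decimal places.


S = desired product rate / undesired product rate
S = 73 / 13
S = 5.62


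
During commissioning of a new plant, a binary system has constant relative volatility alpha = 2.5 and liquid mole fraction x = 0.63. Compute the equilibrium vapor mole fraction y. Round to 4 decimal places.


y = alpha*x / (1 + (alpha-1)*x)
y = 2.5*0.63 / (1 + (2.5-1)*0.63)
y = 1.575 / (1 + 0.945)
y = 1.575 / 1.945
y = 0.8098


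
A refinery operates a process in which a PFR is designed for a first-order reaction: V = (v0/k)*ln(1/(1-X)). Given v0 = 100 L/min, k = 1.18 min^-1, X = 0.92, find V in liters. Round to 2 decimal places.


V = (v0/k) * ln(1/(1-X))
V = (100/1.18) * ln(1/(1-0.92))
V = 84.745763 * ln(12.5)
V = 84.745763 * 2.525729
V = 214.04 L


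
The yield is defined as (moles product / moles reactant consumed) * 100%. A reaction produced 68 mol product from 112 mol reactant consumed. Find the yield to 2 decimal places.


Yield = (moles product / moles consumed) * 100%
Yield = (68 / 112) * 100
Yield = 0.6071 * 100
Yield = 60.71%


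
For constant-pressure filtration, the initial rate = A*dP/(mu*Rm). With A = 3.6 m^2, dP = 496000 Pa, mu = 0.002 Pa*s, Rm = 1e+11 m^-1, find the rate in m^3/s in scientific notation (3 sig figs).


rate = A * dP / (mu * Rm)
rate = 3.6 * 496000 / (0.002 * 1e+11)
rate = 1785600.0 / 2.000e+08
rate = 8.93e-03 m^3/s


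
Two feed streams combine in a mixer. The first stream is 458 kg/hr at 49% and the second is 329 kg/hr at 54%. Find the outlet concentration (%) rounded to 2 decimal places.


Mass balance on solute: F1*x1 + F2*x2 = F3*x3
F3 = F1 + F2 = 458 + 329 = 787 kg/hr
x3 = (F1*x1 + F2*x2)/F3
x3 = (458*0.49 + 329*0.54) / 787
x3 = 51.09%


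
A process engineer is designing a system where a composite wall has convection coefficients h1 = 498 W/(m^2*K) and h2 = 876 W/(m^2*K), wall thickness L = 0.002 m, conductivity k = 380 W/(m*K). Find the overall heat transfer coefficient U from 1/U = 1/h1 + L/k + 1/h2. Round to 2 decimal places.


1/U = 1/h1 + L/k + 1/h2
1/U = 1/498 + 0.002/380 + 1/876
1/U = 0.0020080321 + 5.2632e-06 + 0.0011415525
1/U = 0.0031548478
U = 316.97 W/(m^2*K)


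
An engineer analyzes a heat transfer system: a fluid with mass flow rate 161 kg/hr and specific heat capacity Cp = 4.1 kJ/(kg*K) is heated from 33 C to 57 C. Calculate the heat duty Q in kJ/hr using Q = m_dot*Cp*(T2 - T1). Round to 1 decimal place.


Q = m_dot * Cp * (T2 - T1)
Q = 161 * 4.1 * (57 - 33)
Q = 161 * 4.1 * 24
Q = 15842.4 kJ/hr


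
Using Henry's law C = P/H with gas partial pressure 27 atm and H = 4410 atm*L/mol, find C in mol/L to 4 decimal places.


C = P / H
C = 27 / 4410
C = 0.0061 mol/L


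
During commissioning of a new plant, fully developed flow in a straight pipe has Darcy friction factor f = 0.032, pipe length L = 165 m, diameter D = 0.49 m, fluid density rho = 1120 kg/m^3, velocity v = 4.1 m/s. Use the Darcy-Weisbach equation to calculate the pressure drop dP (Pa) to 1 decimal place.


dP = f * (L/D) * (rho*v^2/2)
dP = 0.032 * (165/0.49) * (1120*4.1^2/2)
L/D = 336.73469388
rho*v^2/2 = 1120*16.81/2 = 9413.6
dP = 0.032 * 336.73469388 * 9413.6
dP = 101436.3 Pa


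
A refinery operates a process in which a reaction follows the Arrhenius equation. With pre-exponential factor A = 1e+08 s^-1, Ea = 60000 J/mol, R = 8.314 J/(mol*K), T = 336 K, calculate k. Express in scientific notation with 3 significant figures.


k = A * exp(-Ea/(R*T))
k = 1e+08 * exp(-60000 / (8.314 * 336))
k = 1e+08 * exp(-21.478401)
k = 4.70e-02


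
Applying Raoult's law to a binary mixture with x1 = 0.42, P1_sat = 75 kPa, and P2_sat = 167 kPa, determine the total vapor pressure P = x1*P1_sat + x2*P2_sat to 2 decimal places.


P = x1*P1_sat + x2*P2_sat
x2 = 1 - x1 = 1 - 0.42 = 0.58
P = 0.42*75 + 0.58*167
P = 31.5 + 96.86
P = 128.36 kPa


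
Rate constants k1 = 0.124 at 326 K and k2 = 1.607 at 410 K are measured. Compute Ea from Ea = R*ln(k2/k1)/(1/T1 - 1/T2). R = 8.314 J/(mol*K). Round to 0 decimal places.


Ea = R * ln(k2/k1) / (1/T1 - 1/T2)
ln(k2/k1) = ln(1.607/0.124) = 2.5618428
1/T1 - 1/T2 = 1/326 - 1/410 = 0.000628460272
Ea = 8.314 * 2.5618428 / 0.000628460272
Ea = 33891 J/mol


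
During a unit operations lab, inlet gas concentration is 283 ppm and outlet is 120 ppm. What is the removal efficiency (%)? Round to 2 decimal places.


Efficiency = (G_in - G_out) / G_in * 100%
Efficiency = (283 - 120) / 283 * 100
Efficiency = 163 / 283 * 100
Efficiency = 57.60%


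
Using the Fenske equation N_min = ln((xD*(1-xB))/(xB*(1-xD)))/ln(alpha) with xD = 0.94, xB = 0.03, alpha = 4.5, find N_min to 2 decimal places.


N_min = ln((xD*(1-xB))/(xB*(1-xD))) / ln(alpha)
Numerator inside ln: 0.9118 / 0.0018 = 506.555556
ln(506.555556) = 6.227634
ln(alpha) = ln(4.5) = 1.504077
N_min = 6.227634 / 1.504077 = 4.14


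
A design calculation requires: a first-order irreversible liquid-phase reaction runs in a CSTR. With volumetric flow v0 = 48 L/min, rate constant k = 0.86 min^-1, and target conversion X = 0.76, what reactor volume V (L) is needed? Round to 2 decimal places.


V = v0 * X / (k * (1 - X))
V = 48 * 0.76 / (0.86 * (1 - 0.76))
V = 36.48 / (0.86 * 0.24)
V = 36.48 / 0.2064
V = 176.74 L


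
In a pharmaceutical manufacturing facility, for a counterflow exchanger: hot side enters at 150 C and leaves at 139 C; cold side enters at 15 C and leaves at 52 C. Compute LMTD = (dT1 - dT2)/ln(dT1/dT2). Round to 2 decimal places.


dT1 = Th_in - Tc_out = 150 - 52 = 98
dT2 = Th_out - Tc_in = 139 - 15 = 124
LMTD = (dT1 - dT2) / ln(dT1/dT2)
LMTD = (98 - 124) / ln(98/124)
LMTD = 110.49 K


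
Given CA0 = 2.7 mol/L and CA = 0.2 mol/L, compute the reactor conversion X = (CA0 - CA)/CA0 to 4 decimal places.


X = (CA0 - CA) / CA0
X = (2.7 - 0.2) / 2.7
X = 2.5 / 2.7
X = 0.9259


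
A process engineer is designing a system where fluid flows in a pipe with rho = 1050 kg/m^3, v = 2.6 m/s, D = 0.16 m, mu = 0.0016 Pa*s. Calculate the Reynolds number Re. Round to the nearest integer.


Re = rho * v * D / mu
Re = 1050 * 2.6 * 0.16 / 0.0016
Re = 436.8 / 0.0016
Re = 273000


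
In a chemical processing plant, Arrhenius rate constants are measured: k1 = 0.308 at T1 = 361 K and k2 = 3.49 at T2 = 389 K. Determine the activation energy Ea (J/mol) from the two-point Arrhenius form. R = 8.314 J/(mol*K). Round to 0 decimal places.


Ea = R * ln(k2/k1) / (1/T1 - 1/T2)
ln(k2/k1) = ln(3.49/0.308) = 2.4275572
1/T1 - 1/T2 = 1/361 - 1/389 = 0.000199389015
Ea = 8.314 * 2.4275572 / 0.000199389015
Ea = 101223 J/mol


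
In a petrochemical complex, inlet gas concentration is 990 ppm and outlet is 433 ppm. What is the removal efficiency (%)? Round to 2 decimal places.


Efficiency = (G_in - G_out) / G_in * 100%
Efficiency = (990 - 433) / 990 * 100
Efficiency = 557 / 990 * 100
Efficiency = 56.26%


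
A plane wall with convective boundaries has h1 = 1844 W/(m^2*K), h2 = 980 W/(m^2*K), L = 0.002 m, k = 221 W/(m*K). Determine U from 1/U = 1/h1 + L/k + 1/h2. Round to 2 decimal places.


1/U = 1/h1 + L/k + 1/h2
1/U = 1/1844 + 0.002/221 + 1/980
1/U = 0.0005422993 + 9.0498e-06 + 0.0010204082
1/U = 0.0015717573
U = 636.23 W/(m^2*K)


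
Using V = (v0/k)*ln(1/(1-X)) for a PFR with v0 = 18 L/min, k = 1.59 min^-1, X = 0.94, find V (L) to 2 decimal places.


V = (v0/k) * ln(1/(1-X))
V = (18/1.59) * ln(1/(1-0.94))
V = 11.320755 * ln(16.666667)
V = 11.320755 * 2.813411
V = 31.85 L


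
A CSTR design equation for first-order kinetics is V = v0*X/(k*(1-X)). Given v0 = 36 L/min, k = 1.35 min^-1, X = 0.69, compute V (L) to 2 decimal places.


V = v0 * X / (k * (1 - X))
V = 36 * 0.69 / (1.35 * (1 - 0.69))
V = 24.84 / (1.35 * 0.31)
V = 24.84 / 0.4185
V = 59.35 L


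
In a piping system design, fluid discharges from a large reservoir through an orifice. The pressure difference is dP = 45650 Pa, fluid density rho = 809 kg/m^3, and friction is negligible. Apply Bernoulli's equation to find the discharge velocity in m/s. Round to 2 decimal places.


v = sqrt(2*dP/rho)
v = sqrt(2*45650/809)
v = sqrt(112.855377)
v = 10.62 m/s


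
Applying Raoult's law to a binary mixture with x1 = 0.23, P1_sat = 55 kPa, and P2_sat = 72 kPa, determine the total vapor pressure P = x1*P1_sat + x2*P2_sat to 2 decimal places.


P = x1*P1_sat + x2*P2_sat
x2 = 1 - x1 = 1 - 0.23 = 0.77
P = 0.23*55 + 0.77*72
P = 12.65 + 55.44
P = 68.09 kPa


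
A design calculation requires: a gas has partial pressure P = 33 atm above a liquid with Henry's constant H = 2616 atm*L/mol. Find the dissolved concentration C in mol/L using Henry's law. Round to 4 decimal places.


C = P / H
C = 33 / 2616
C = 0.0126 mol/L


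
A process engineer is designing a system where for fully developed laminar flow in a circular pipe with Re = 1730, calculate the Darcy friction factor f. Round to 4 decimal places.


f = 64 / Re
f = 64 / 1730
f = 0.0370


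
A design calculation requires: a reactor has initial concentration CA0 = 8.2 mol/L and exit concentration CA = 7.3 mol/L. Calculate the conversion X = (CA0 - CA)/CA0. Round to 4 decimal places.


X = (CA0 - CA) / CA0
X = (8.2 - 7.3) / 8.2
X = 0.9 / 8.2
X = 0.1098


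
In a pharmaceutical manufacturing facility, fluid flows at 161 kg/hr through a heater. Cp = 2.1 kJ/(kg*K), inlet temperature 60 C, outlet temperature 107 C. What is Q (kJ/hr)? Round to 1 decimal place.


Q = m_dot * Cp * (T2 - T1)
Q = 161 * 2.1 * (107 - 60)
Q = 161 * 2.1 * 47
Q = 15890.7 kJ/hr


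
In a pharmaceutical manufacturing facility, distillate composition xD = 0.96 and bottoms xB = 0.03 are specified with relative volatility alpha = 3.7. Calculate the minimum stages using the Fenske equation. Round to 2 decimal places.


N_min = ln((xD*(1-xB))/(xB*(1-xD))) / ln(alpha)
Numerator inside ln: 0.9312 / 0.0012 = 776.0
ln(776.0) = 6.654153
ln(alpha) = ln(3.7) = 1.308333
N_min = 6.654153 / 1.308333 = 5.09


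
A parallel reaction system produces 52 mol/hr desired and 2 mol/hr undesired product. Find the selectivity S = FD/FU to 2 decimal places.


S = desired product rate / undesired product rate
S = 52 / 2
S = 26.00


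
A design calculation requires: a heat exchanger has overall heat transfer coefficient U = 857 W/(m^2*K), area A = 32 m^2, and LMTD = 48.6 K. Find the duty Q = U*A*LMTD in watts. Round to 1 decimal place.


Q = U * A * LMTD
Q = 857 * 32 * 48.6
Q = 1332806.4 W


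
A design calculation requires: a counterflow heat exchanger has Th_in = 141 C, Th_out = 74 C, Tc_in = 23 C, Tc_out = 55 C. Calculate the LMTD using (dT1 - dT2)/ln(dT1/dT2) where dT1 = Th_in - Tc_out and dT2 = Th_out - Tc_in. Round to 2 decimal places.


dT1 = Th_in - Tc_out = 141 - 55 = 86
dT2 = Th_out - Tc_in = 74 - 23 = 51
LMTD = (dT1 - dT2) / ln(dT1/dT2)
LMTD = (86 - 51) / ln(86/51)
LMTD = 66.98 K


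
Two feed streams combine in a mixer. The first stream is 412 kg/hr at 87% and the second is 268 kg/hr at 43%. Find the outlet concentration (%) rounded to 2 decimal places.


Mass balance on solute: F1*x1 + F2*x2 = F3*x3
F3 = F1 + F2 = 412 + 268 = 680 kg/hr
x3 = (F1*x1 + F2*x2)/F3
x3 = (412*0.87 + 268*0.43) / 680
x3 = 69.66%


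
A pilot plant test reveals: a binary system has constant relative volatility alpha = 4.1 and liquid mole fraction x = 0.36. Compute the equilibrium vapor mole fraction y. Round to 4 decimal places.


y = alpha*x / (1 + (alpha-1)*x)
y = 4.1*0.36 / (1 + (4.1-1)*0.36)
y = 1.476 / (1 + 1.116)
y = 1.476 / 2.116
y = 0.6975


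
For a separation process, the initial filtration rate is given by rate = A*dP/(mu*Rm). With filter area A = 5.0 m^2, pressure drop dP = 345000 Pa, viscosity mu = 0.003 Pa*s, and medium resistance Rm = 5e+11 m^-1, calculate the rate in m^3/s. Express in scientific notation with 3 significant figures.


rate = A * dP / (mu * Rm)
rate = 5.0 * 345000 / (0.003 * 5e+11)
rate = 1725000.0 / 1.500e+09
rate = 1.15e-03 m^3/s


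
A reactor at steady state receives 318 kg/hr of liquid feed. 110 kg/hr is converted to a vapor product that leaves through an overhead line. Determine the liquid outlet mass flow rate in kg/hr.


Steady-state mass balance on the main outlet: F_out = F_in - F_removed
F_out = 318 - 110
F_out = 208 kg/hr


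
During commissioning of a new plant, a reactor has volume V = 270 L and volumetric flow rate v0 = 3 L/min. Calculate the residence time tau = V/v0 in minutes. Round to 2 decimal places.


tau = V / v0
tau = 270 / 3
tau = 90.00 min


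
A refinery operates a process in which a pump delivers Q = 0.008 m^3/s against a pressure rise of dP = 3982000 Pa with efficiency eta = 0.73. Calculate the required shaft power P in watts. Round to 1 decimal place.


P = Q * dP / eta
P = 0.008 * 3982000 / 0.73
P = 31856.0 / 0.73
P = 43638.4 W


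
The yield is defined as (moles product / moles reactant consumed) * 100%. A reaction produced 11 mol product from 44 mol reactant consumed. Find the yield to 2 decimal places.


Yield = (moles product / moles consumed) * 100%
Yield = (11 / 44) * 100
Yield = 0.25 * 100
Yield = 25.00%


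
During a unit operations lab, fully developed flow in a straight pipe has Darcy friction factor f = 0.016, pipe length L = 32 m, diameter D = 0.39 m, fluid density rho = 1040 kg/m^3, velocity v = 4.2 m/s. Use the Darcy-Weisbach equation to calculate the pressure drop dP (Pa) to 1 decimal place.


dP = f * (L/D) * (rho*v^2/2)
dP = 0.016 * (32/0.39) * (1040*4.2^2/2)
L/D = 82.05128205
rho*v^2/2 = 1040*17.64/2 = 9172.8
dP = 0.016 * 82.05128205 * 9172.8
dP = 12042.2 Pa


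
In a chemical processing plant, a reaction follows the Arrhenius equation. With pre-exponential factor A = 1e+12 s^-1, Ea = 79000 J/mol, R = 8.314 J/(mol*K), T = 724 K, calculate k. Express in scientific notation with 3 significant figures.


k = A * exp(-Ea/(R*T))
k = 1e+12 * exp(-79000 / (8.314 * 724))
k = 1e+12 * exp(-13.124371)
k = 2.00e+06


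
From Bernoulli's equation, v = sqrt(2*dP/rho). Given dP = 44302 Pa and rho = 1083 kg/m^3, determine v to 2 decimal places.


v = sqrt(2*dP/rho)
v = sqrt(2*44302/1083)
v = sqrt(81.813481)
v = 9.05 m/s


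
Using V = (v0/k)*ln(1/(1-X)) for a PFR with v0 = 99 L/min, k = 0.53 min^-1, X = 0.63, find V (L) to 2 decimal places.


V = (v0/k) * ln(1/(1-X))
V = (99/0.53) * ln(1/(1-0.63))
V = 186.792453 * ln(2.702703)
V = 186.792453 * 0.994252
V = 185.72 L


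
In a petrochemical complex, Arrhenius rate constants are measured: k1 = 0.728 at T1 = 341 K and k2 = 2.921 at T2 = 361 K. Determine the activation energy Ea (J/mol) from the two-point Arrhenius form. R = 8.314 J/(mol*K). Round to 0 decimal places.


Ea = R * ln(k2/k1) / (1/T1 - 1/T2)
ln(k2/k1) = ln(2.921/0.728) = 1.3893803
1/T1 - 1/T2 = 1/341 - 1/361 = 0.000162468217
Ea = 8.314 * 1.3893803 / 0.000162468217
Ea = 71099 J/mol


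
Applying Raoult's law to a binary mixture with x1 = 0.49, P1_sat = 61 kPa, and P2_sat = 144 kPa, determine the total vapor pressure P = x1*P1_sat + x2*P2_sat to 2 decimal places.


P = x1*P1_sat + x2*P2_sat
x2 = 1 - x1 = 1 - 0.49 = 0.51
P = 0.49*61 + 0.51*144
P = 29.89 + 73.44
P = 103.33 kPa


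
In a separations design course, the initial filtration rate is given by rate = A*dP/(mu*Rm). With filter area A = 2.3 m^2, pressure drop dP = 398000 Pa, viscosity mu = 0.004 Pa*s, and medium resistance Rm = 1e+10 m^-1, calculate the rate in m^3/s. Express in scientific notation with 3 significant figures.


rate = A * dP / (mu * Rm)
rate = 2.3 * 398000 / (0.004 * 1e+10)
rate = 915400.0 / 4.000e+07
rate = 2.29e-02 m^3/s


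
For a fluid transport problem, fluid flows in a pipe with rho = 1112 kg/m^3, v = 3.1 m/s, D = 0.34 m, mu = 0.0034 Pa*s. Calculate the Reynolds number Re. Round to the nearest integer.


Re = rho * v * D / mu
Re = 1112 * 3.1 * 0.34 / 0.0034
Re = 1172.048 / 0.0034
Re = 344720


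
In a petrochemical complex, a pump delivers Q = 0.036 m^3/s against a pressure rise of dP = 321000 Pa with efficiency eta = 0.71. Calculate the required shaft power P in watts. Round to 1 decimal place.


P = Q * dP / eta
P = 0.036 * 321000 / 0.71
P = 11556.0 / 0.71
P = 16276.1 W


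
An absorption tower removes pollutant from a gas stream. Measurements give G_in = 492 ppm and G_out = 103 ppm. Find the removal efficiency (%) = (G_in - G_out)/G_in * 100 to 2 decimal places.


Efficiency = (G_in - G_out) / G_in * 100%
Efficiency = (492 - 103) / 492 * 100
Efficiency = 389 / 492 * 100
Efficiency = 79.07%


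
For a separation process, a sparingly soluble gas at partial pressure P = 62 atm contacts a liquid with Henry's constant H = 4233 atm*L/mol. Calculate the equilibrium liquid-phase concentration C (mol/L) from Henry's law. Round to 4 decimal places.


C = P / H
C = 62 / 4233
C = 0.0146 mol/L


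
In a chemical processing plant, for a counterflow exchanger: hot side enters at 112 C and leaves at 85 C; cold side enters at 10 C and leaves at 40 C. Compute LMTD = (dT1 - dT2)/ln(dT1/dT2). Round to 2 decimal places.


dT1 = Th_in - Tc_out = 112 - 40 = 72
dT2 = Th_out - Tc_in = 85 - 10 = 75
LMTD = (dT1 - dT2) / ln(dT1/dT2)
LMTD = (72 - 75) / ln(72/75)
LMTD = 73.49 K


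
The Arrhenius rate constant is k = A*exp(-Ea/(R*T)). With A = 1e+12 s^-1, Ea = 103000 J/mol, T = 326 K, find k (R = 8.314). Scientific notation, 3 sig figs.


k = A * exp(-Ea/(R*T))
k = 1e+12 * exp(-103000 / (8.314 * 326))
k = 1e+12 * exp(-38.002276)
k = 3.13e-05


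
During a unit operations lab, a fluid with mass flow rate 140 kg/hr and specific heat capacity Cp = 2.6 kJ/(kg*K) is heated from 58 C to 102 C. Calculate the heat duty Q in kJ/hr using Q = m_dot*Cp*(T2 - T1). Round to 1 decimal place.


Q = m_dot * Cp * (T2 - T1)
Q = 140 * 2.6 * (102 - 58)
Q = 140 * 2.6 * 44
Q = 16016.0 kJ/hr


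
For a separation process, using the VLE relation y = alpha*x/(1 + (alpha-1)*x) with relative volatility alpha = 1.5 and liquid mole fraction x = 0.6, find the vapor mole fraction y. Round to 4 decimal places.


y = alpha*x / (1 + (alpha-1)*x)
y = 1.5*0.6 / (1 + (1.5-1)*0.6)
y = 0.9 / (1 + 0.3)
y = 0.9 / 1.3
y = 0.6923


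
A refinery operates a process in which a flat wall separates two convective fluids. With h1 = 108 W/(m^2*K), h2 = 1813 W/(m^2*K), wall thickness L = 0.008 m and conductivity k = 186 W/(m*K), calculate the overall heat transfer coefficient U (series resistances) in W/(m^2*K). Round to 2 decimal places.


1/U = 1/h1 + L/k + 1/h2
1/U = 1/108 + 0.008/186 + 1/1813
1/U = 0.0092592593 + 4.30108e-05 + 0.000551572
1/U = 0.0098538421
U = 101.48 W/(m^2*K)


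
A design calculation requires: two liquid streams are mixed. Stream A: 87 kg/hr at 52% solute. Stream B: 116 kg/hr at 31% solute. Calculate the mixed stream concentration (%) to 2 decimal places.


Mass balance on solute: F1*x1 + F2*x2 = F3*x3
F3 = F1 + F2 = 87 + 116 = 203 kg/hr
x3 = (F1*x1 + F2*x2)/F3
x3 = (87*0.52 + 116*0.31) / 203
x3 = 40.00%


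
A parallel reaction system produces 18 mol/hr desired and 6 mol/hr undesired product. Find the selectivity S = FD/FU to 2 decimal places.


S = desired product rate / undesired product rate
S = 18 / 6
S = 3.00


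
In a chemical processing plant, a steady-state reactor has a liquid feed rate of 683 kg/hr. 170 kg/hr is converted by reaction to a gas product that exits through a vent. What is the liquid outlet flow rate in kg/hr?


Steady-state mass balance on the main outlet: F_out = F_in - F_removed
F_out = 683 - 170
F_out = 513 kg/hr


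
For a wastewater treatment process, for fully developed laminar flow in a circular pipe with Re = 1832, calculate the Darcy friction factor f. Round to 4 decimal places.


f = 64 / Re
f = 64 / 1832
f = 0.0349


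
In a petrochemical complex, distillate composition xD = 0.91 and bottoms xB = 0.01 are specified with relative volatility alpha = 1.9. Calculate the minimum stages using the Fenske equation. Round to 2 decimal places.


N_min = ln((xD*(1-xB))/(xB*(1-xD))) / ln(alpha)
Numerator inside ln: 0.9009 / 0.0009 = 1001.0
ln(1001.0) = 6.908755
ln(alpha) = ln(1.9) = 0.641854
N_min = 6.908755 / 0.641854 = 10.76


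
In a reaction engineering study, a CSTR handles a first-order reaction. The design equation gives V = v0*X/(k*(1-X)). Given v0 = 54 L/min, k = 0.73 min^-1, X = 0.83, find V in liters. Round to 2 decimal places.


V = v0 * X / (k * (1 - X))
V = 54 * 0.83 / (0.73 * (1 - 0.83))
V = 44.82 / (0.73 * 0.17)
V = 44.82 / 0.1241
V = 361.16 L


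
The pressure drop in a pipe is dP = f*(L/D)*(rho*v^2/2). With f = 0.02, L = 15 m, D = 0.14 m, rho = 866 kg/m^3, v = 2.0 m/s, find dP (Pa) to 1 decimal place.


dP = f * (L/D) * (rho*v^2/2)
dP = 0.02 * (15/0.14) * (866*2.0^2/2)
L/D = 107.14285714
rho*v^2/2 = 866*4.0/2 = 1732.0
dP = 0.02 * 107.14285714 * 1732.0
dP = 3711.4 Pa


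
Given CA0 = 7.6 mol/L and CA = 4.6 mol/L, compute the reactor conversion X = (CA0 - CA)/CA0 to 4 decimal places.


X = (CA0 - CA) / CA0
X = (7.6 - 4.6) / 7.6
X = 3.0 / 7.6
X = 0.3947


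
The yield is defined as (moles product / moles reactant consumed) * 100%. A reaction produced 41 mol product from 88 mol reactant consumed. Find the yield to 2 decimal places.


Yield = (moles product / moles consumed) * 100%
Yield = (41 / 88) * 100
Yield = 0.4659 * 100
Yield = 46.59%


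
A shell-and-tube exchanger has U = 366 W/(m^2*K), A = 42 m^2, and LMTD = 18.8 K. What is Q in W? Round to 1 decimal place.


Q = U * A * LMTD
Q = 366 * 42 * 18.8
Q = 288993.6 W


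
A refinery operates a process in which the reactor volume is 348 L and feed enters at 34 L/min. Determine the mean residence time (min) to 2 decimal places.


tau = V / v0
tau = 348 / 34
tau = 10.24 min


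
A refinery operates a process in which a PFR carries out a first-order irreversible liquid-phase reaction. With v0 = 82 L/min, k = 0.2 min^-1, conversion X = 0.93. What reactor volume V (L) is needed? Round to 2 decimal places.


V = (v0/k) * ln(1/(1-X))
V = (82/0.2) * ln(1/(1-0.93))
V = 410.0 * ln(14.285714)
V = 410.0 * 2.65926
V = 1090.30 L


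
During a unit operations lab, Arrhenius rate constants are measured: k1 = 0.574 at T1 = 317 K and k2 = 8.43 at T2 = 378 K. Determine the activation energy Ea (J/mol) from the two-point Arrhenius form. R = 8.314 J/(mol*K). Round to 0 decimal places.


Ea = R * ln(k2/k1) / (1/T1 - 1/T2)
ln(k2/k1) = ln(8.43/0.574) = 2.6869227
1/T1 - 1/T2 = 1/317 - 1/378 = 0.000509071487
Ea = 8.314 * 2.6869227 / 0.000509071487
Ea = 43882 J/mol


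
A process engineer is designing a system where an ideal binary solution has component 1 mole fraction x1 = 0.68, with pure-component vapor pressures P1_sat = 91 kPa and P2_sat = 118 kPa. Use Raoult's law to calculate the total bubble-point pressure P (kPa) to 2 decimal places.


P = x1*P1_sat + x2*P2_sat
x2 = 1 - x1 = 1 - 0.68 = 0.32
P = 0.68*91 + 0.32*118
P = 61.88 + 37.76
P = 99.64 kPa


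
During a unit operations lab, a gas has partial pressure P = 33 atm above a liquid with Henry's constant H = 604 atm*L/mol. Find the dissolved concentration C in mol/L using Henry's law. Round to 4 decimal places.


C = P / H
C = 33 / 604
C = 0.0546 mol/L


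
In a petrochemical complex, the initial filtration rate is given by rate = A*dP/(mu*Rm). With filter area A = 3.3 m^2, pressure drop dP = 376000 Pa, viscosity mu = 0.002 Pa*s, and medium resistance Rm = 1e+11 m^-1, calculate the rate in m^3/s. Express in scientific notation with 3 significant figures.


rate = A * dP / (mu * Rm)
rate = 3.3 * 376000 / (0.002 * 1e+11)
rate = 1240800.0 / 2.000e+08
rate = 6.20e-03 m^3/s


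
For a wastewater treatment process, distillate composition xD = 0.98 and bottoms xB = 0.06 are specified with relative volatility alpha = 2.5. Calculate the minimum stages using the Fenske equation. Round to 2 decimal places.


N_min = ln((xD*(1-xB))/(xB*(1-xD))) / ln(alpha)
Numerator inside ln: 0.9212 / 0.0012 = 767.666667
ln(767.666667) = 6.643356
ln(alpha) = ln(2.5) = 0.916291
N_min = 6.643356 / 0.916291 = 7.25


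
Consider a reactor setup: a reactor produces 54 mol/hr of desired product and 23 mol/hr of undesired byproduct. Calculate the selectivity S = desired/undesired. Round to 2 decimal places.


S = desired product rate / undesired product rate
S = 54 / 23
S = 2.35


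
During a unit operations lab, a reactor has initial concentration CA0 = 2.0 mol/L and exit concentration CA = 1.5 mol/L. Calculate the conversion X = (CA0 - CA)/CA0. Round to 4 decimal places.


X = (CA0 - CA) / CA0
X = (2.0 - 1.5) / 2.0
X = 0.5 / 2.0
X = 0.2500


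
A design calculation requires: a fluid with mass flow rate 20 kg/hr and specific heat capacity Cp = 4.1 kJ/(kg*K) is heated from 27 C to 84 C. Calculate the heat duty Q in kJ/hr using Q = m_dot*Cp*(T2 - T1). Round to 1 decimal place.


Q = m_dot * Cp * (T2 - T1)
Q = 20 * 4.1 * (84 - 27)
Q = 20 * 4.1 * 57
Q = 4674.0 kJ/hr


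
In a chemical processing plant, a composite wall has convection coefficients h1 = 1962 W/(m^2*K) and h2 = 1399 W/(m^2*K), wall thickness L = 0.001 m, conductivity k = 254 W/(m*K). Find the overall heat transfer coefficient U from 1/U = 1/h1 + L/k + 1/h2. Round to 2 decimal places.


1/U = 1/h1 + L/k + 1/h2
1/U = 1/1962 + 0.001/254 + 1/1399
1/U = 0.000509684 + 3.937e-06 + 0.0007147963
1/U = 0.0012284173
U = 814.06 W/(m^2*K)


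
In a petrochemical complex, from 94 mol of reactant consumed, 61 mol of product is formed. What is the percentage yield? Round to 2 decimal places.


Yield = (moles product / moles consumed) * 100%
Yield = (61 / 94) * 100
Yield = 0.6489 * 100
Yield = 64.89%
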